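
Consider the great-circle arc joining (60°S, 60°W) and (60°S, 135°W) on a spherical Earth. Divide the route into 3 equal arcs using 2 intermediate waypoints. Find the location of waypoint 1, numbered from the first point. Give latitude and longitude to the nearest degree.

Write both endpoints as unit vectors p₁, p₂ with components (cos φ cos λ, cos φ sin λ, sin φ).
The central angle between the endpoints is δ = arccos(p₁·p₂) ≈ 0.619 rad (35.4°).
Interpolate at f = 1/3 with slerp weights a = sin((1−f)δ)/sin δ ≈ 0.691, b = sin(fδ)/sin δ ≈ 0.353.
p = a·p₁ + b·p₂ ≈ (0.048, -0.424, -0.904); φ = arcsin(p_z) ≈ -64.73°, λ = atan2(p_y, p_x) ≈ -83.55°.

≈ (65°S, 84°W)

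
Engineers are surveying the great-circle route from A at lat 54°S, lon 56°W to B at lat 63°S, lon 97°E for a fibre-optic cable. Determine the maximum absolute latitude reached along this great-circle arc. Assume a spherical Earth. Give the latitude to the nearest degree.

≈ 82°S

The great circle lies in the plane with unit normal n̂ = (p₁ × p₂)/|p₁ × p₂|.
Here n̂_z ≈ +0.138; the vertex latitude is φ_max = arccos|n̂_z| ≈ 82.0°.
Check via Clairaut: cos φ_max = |cos φ₁| · sin C = cos(54.0°)·sin(166.4°) ≈ 0.138, again giving ≈ 82.0°.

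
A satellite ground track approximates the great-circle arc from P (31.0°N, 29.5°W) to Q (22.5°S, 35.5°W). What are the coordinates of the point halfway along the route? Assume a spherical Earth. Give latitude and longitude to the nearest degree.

Convert each endpoint to a unit vector on the sphere (x = cos φ cos λ, y = cos φ sin λ, z = sin φ).
The central angle between the endpoints is δ = arccos(p₁·p₂) ≈ 0.939 rad (53.8°).
Interpolate at f = 1/2 with slerp weights a = sin((1−f)δ)/sin δ ≈ 0.561, b = sin(fδ)/sin δ ≈ 0.561.
p = a·p₁ + b·p₂ ≈ (0.840, -0.537, 0.074); φ = arcsin(p_z) ≈ 4.26°, λ = atan2(p_y, p_x) ≈ -32.61°.

≈ (4°N, 33°W)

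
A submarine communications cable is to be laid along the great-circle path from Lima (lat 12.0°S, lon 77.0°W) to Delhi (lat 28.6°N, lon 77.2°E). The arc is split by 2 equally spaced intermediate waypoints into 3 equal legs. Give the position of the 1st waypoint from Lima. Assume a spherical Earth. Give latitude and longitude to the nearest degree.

The haversine formula gives a central angle δ ≈ 2.632 rad (150.8°) between the endpoints.
Interpolate at f = 1/3 with slerp weights a = sin((1−f)δ)/sin δ ≈ 2.014, b = sin(fδ)/sin δ ≈ 1.575.
p = a·p₁ + b·p₂ ≈ (0.749, -0.571, 0.335); φ = arcsin(p_z) ≈ 19.59°, λ = atan2(p_y, p_x) ≈ -37.30°.

≈ lat 20°N, lon 37°W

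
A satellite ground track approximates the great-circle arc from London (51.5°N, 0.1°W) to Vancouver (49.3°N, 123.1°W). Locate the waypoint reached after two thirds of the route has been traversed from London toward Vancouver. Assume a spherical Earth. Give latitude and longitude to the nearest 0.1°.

≈ 65.2°N, 92.0°W

Convert each endpoint to a unit vector on the sphere (x = cos φ cos λ, y = cos φ sin λ, z = sin φ).
The central angle between the endpoints is δ = arccos(p₁·p₂) ≈ 1.189 rad (68.1°).
Interpolate at f = 2/3 with slerp weights a = sin((1−f)δ)/sin δ ≈ 0.416, b = sin(fδ)/sin δ ≈ 0.768.
p = a·p₁ + b·p₂ ≈ (-0.014, -0.420, 0.908); φ = arcsin(p_z) ≈ 65.17°, λ = atan2(p_y, p_x) ≈ -91.96°.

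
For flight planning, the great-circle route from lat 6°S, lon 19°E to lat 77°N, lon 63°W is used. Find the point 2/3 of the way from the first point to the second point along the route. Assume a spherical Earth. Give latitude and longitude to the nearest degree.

≈ lat 54°N, lon 1°W

Write both endpoints as unit vectors p₁, p₂ with components (cos φ cos λ, cos φ sin λ, sin φ).
The central angle between the endpoints is δ = arccos(p₁·p₂) ≈ 1.642 rad (94.1°).
Interpolate at f = 2/3 with slerp weights a = sin((1−f)δ)/sin δ ≈ 0.522, b = sin(fδ)/sin δ ≈ 0.891.
p = a·p₁ + b·p₂ ≈ (0.581, -0.010, 0.814); φ = arcsin(p_z) ≈ 54.44°, λ = atan2(p_y, p_x) ≈ -0.95°.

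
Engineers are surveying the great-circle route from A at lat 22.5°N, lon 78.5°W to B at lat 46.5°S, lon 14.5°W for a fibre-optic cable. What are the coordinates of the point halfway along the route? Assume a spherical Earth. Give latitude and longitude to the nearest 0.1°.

The haversine formula gives a central angle δ ≈ 1.570 rad (89.9°) between the endpoints.
Interpolate at f = 1/2 with slerp weights a = sin((1−f)δ)/sin δ ≈ 0.707, b = sin(fδ)/sin δ ≈ 0.707.
p = a·p₁ + b·p₂ ≈ (0.601, -0.762, -0.242); φ = arcsin(p_z) ≈ -14.01°, λ = atan2(p_y, p_x) ≈ -51.72°.

≈ lat 14.0°S, lon 51.7°W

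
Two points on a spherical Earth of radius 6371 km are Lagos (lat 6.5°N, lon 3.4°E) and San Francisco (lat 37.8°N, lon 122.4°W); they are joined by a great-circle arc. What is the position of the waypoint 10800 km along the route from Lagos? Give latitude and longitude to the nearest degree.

Write both endpoints as unit vectors p₁, p₂ with components (cos φ cos λ, cos φ sin λ, sin φ).
The central angle between the endpoints is δ = arccos(p₁·p₂) ≈ 1.971 rad (112.9°). The total great-circle distance is δ·R ≈ 1.971 × 6371 ≈ 12559 km, so the target fraction is f = 10800/12559 ≈ 0.860.
Interpolate at f ≈ 0.860 with slerp weights a = sin((1−f)δ)/sin δ ≈ 0.296, b = sin(fδ)/sin δ ≈ 1.078.
p = a·p₁ + b·p₂ ≈ (-0.163, -0.701, 0.694); φ = arcsin(p_z) ≈ 43.94°, λ = atan2(p_y, p_x) ≈ -103.05°.

≈ lat 44°N, lon 103°W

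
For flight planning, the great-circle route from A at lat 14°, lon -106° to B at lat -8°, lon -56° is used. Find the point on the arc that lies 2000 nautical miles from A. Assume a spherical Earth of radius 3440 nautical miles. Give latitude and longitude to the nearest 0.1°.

Write both endpoints as unit vectors p₁, p₂ with components (cos φ cos λ, cos φ sin λ, sin φ).
The central angle between the endpoints is δ = arccos(p₁·p₂) ≈ 0.947 rad (54.3°). The total great-circle distance is δ·R ≈ 0.947 × 3440 ≈ 3258 nmi, so the target fraction is f = 2000/3258 ≈ 0.614.
Interpolate at f ≈ 0.614 with slerp weights a = sin((1−f)δ)/sin δ ≈ 0.441, b = sin(fδ)/sin δ ≈ 0.677.
p = a·p₁ + b·p₂ ≈ (0.257, -0.966, 0.012); φ = arcsin(p_z) ≈ 0.71°, λ = atan2(p_y, p_x) ≈ -75.12°.

≈ lat 0.7°, lon -75.1°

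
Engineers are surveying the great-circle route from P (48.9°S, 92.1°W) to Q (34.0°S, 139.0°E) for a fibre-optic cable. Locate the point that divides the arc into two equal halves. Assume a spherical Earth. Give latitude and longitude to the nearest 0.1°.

≈ (63.3°S, 170.1°W)

The haversine formula gives a central angle δ ≈ 1.492 rad (85.5°) between the endpoints.
Interpolate at f = 1/2 with slerp weights a = sin((1−f)δ)/sin δ ≈ 0.681, b = sin(fδ)/sin δ ≈ 0.681.
p = a·p₁ + b·p₂ ≈ (-0.442, -0.077, -0.894); φ = arcsin(p_z) ≈ -63.33°, λ = atan2(p_y, p_x) ≈ -170.13°.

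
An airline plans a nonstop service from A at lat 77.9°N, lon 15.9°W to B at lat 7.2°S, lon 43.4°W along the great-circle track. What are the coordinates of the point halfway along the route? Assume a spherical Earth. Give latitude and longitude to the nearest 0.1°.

≈ lat 35.8°N, lon 38.7°W

Write both endpoints as unit vectors p₁, p₂ with components (cos φ cos λ, cos φ sin λ, sin φ).
The central angle between the endpoints is δ = arccos(p₁·p₂) ≈ 1.509 rad (86.5°).
Interpolate at f = 1/2 with slerp weights a = sin((1−f)δ)/sin δ ≈ 0.686, b = sin(fδ)/sin δ ≈ 0.686.
p = a·p₁ + b·p₂ ≈ (0.633, -0.507, 0.585); φ = arcsin(p_z) ≈ 35.80°, λ = atan2(p_y, p_x) ≈ -38.70°.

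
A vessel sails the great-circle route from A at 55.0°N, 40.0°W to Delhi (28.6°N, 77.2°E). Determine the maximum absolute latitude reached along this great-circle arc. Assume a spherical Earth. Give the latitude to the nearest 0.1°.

≈ 63.0°N

The great circle lies in the plane with unit normal n̂ = (p₁ × p₂)/|p₁ × p₂|.
Here n̂_z ≈ +0.454; the vertex latitude is φ_max = arccos|n̂_z| ≈ 63.0°.
Check via Clairaut: cos φ_max = |cos φ₁| · sin C = cos(55.0°)·sin(52.3°) ≈ 0.454, again giving ≈ 63.0°.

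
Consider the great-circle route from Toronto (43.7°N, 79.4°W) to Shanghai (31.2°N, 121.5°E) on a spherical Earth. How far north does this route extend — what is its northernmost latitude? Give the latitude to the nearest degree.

≈ 77°N

The great circle lies in the plane with unit normal n̂ = (p₁ × p₂)/|p₁ × p₂|.
Here n̂_z ≈ -0.226; the vertex latitude is φ_max = arccos|n̂_z| ≈ 76.9°.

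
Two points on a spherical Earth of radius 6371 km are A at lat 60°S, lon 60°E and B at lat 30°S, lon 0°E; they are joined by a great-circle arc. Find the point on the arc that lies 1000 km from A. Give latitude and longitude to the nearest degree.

Write both endpoints as unit vectors p₁, p₂ with components (cos φ cos λ, cos φ sin λ, sin φ).
The central angle between the endpoints is δ = arccos(p₁·p₂) ≈ 0.864 rad (49.5°). The total great-circle distance is δ·R ≈ 0.864 × 6371 ≈ 5504 km, so the target fraction is f = 1000/5504 ≈ 0.182.
Interpolate at f ≈ 0.182 with slerp weights a = sin((1−f)δ)/sin δ ≈ 0.854, b = sin(fδ)/sin δ ≈ 0.206.
p = a·p₁ + b·p₂ ≈ (0.392, 0.370, -0.843); φ = arcsin(p_z) ≈ -57.41°, λ = atan2(p_y, p_x) ≈ 43.37°.

≈ lat 57°S, lon 43°E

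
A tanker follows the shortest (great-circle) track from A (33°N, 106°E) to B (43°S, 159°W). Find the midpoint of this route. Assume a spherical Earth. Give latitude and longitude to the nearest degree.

Write both endpoints as unit vectors p₁, p₂ with components (cos φ cos λ, cos φ sin λ, sin φ).
The central angle between the endpoints is δ = arccos(p₁·p₂) ≈ 2.010 rad (115.1°).
Interpolate at f = 1/2 with slerp weights a = sin((1−f)δ)/sin δ ≈ 0.932, b = sin(fδ)/sin δ ≈ 0.932.
p = a·p₁ + b·p₂ ≈ (-0.852, 0.507, -0.128); φ = arcsin(p_z) ≈ -7.36°, λ = atan2(p_y, p_x) ≈ 149.23°.

≈ (7°S, 149°E)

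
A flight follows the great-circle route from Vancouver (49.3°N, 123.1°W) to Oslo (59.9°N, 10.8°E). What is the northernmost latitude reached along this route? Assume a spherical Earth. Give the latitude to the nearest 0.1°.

The great circle lies in the plane with unit normal n̂ = (p₁ × p₂)/|p₁ × p₂|.
Here n̂_z ≈ +0.261; the vertex latitude is φ_max = arccos|n̂_z| ≈ 74.9°.
Check via Clairaut: cos φ_max = |cos φ₁| · sin C = cos(49.3°)·sin(23.6°) ≈ 0.261, again giving ≈ 74.9°.

≈ 74.9°N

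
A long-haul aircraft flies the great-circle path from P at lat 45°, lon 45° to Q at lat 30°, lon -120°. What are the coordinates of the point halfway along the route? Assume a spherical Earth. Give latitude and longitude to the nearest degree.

From cos δ = sin φ₁ sin φ₂ + cos φ₁ cos φ₂ cos Δλ, the central angle is δ ≈ 1.811 rad (103.8°).
Interpolate at f = 1/2 with slerp weights a = sin((1−f)δ)/sin δ ≈ 0.810, b = sin(fδ)/sin δ ≈ 0.810.
p = a·p₁ + b·p₂ ≈ (0.054, -0.203, 0.978); φ = arcsin(p_z) ≈ 77.90°, λ = atan2(p_y, p_x) ≈ -75.00°.

≈ lat 78°, lon -75°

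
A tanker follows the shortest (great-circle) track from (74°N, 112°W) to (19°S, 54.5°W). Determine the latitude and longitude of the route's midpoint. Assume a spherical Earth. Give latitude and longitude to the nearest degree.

≈ (30°N, 67°W)

Convert each endpoint to a unit vector on the sphere (x = cos φ cos λ, y = cos φ sin λ, z = sin φ).
The central angle between the endpoints is δ = arccos(p₁·p₂) ≈ 1.745 rad (100.0°).
Interpolate at f = 1/2 with slerp weights a = sin((1−f)δ)/sin δ ≈ 0.778, b = sin(fδ)/sin δ ≈ 0.778.
p = a·p₁ + b·p₂ ≈ (0.347, -0.797, 0.494); φ = arcsin(p_z) ≈ 29.62°, λ = atan2(p_y, p_x) ≈ -66.50°.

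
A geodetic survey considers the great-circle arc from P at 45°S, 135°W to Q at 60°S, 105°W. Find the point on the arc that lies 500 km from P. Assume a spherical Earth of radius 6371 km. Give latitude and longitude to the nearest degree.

≈ 48°S, 131°W

Convert each endpoint to a unit vector on the sphere (x = cos φ cos λ, y = cos φ sin λ, z = sin φ).
The central angle between the endpoints is δ = arccos(p₁·p₂) ≈ 0.406 rad (23.3°). The total great-circle distance is δ·R ≈ 0.406 × 6371 ≈ 2589 km, so the target fraction is f = 500/2589 ≈ 0.193.
Interpolate at f ≈ 0.193 with slerp weights a = sin((1−f)δ)/sin δ ≈ 0.815, b = sin(fδ)/sin δ ≈ 0.198.
p = a·p₁ + b·p₂ ≈ (-0.433, -0.503, -0.748); φ = arcsin(p_z) ≈ -48.41°, λ = atan2(p_y, p_x) ≈ -130.72°.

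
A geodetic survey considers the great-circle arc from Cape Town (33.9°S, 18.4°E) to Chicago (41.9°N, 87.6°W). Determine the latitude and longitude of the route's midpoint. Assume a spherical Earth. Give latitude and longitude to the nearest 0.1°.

Write both endpoints as unit vectors p₁, p₂ with components (cos φ cos λ, cos φ sin λ, sin φ).
The central angle between the endpoints is δ = arccos(p₁·p₂) ≈ 2.145 rad (122.9°).
Interpolate at f = 1/2 with slerp weights a = sin((1−f)δ)/sin δ ≈ 1.046, b = sin(fδ)/sin δ ≈ 1.046.
p = a·p₁ + b·p₂ ≈ (0.856, -0.504, 0.115); φ = arcsin(p_z) ≈ 6.61°, λ = atan2(p_y, p_x) ≈ -30.47°.

≈ 6.6°N, 30.5°W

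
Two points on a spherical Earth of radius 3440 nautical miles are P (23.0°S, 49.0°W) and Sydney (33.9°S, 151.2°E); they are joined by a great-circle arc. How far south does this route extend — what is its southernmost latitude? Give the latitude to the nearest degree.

≈ 72°S

The great circle lies in the plane with unit normal n̂ = (p₁ × p₂)/|p₁ × p₂|.
Here n̂_z ≈ -0.304; the vertex latitude is φ_max = arccos|n̂_z| ≈ 72.3°.
Check via Clairaut: cos φ_max = |cos φ₁| · sin C = cos(23.0°)·sin(160.7°) ≈ 0.304, again giving ≈ 72.3°.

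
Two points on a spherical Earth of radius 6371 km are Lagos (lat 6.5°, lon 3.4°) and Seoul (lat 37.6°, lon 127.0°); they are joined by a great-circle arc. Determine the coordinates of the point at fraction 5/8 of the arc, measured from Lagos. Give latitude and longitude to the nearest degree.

≈ lat 44°, lon 71°

Convert each endpoint to a unit vector on the sphere (x = cos φ cos λ, y = cos φ sin λ, z = sin φ).
The central angle between the endpoints is δ = arccos(p₁·p₂) ≈ 1.946 rad (111.5°).
Interpolate at f = 5/8 with slerp weights a = sin((1−f)δ)/sin δ ≈ 0.717, b = sin(fδ)/sin δ ≈ 1.008.
p = a·p₁ + b·p₂ ≈ (0.230, 0.680, 0.696); φ = arcsin(p_z) ≈ 44.12°, λ = atan2(p_y, p_x) ≈ 71.31°.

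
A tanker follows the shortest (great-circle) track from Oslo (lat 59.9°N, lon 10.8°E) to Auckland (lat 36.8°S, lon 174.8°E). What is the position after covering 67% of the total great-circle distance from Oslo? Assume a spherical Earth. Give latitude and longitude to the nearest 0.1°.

From cos δ = sin φ₁ sin φ₂ + cos φ₁ cos φ₂ cos Δλ, the central angle is δ ≈ 2.700 rad (154.7°).
Interpolate at f = 0.67 with slerp weights a = sin((1−f)δ)/sin δ ≈ 1.822, b = sin(fδ)/sin δ ≈ 2.276.
p = a·p₁ + b·p₂ ≈ (-0.917, 0.336, 0.213); φ = arcsin(p_z) ≈ 12.28°, λ = atan2(p_y, p_x) ≈ 159.87°.

≈ lat 12.3°N, lon 159.9°E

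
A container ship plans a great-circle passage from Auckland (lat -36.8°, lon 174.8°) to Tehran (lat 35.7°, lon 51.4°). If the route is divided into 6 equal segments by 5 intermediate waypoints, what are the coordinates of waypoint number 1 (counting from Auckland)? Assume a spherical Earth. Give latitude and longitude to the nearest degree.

From cos δ = sin φ₁ sin φ₂ + cos φ₁ cos φ₂ cos Δλ, the central angle is δ ≈ 2.357 rad (135.0°).
Interpolate at f = 1/6 with slerp weights a = sin((1−f)δ)/sin δ ≈ 1.307, b = sin(fδ)/sin δ ≈ 0.542.
p = a·p₁ + b·p₂ ≈ (-0.768, 0.439, -0.467); φ = arcsin(p_z) ≈ -27.83°, λ = atan2(p_y, p_x) ≈ 150.27°.

≈ lat -28°, lon 150°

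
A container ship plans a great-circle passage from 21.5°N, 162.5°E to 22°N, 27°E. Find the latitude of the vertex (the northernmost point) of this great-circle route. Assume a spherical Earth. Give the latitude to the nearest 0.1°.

≈ 46.5°N

The great circle lies in the plane with unit normal n̂ = (p₁ × p₂)/|p₁ × p₂|.
Here n̂_z ≈ -0.688; the vertex latitude is φ_max = arccos|n̂_z| ≈ 46.5°.
Check via Clairaut: cos φ_max = |cos φ₁| · sin C = cos(21.5°)·sin(47.7°) ≈ 0.688, again giving ≈ 46.5°.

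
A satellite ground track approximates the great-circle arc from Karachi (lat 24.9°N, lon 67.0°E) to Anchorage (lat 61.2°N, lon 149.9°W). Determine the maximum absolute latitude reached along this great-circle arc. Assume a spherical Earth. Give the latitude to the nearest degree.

≈ 75°N

The great circle lies in the plane with unit normal n̂ = (p₁ × p₂)/|p₁ × p₂|.
Here n̂_z ≈ +0.262; the vertex latitude is φ_max = arccos|n̂_z| ≈ 74.8°.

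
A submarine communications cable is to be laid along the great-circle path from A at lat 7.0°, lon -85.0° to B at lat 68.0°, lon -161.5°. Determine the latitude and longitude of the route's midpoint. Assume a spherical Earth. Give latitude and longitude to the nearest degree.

≈ lat 43°, lon -104°

The haversine formula gives a central angle δ ≈ 1.370 rad (78.5°) between the endpoints.
Interpolate at f = 1/2 with slerp weights a = sin((1−f)δ)/sin δ ≈ 0.646, b = sin(fδ)/sin δ ≈ 0.646.
p = a·p₁ + b·p₂ ≈ (-0.173, -0.715, 0.677); φ = arcsin(p_z) ≈ 42.63°, λ = atan2(p_y, p_x) ≈ -103.64°.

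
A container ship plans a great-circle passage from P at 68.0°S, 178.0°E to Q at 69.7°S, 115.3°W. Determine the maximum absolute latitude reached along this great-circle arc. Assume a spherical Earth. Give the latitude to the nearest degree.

≈ 72°S

The great circle lies in the plane with unit normal n̂ = (p₁ × p₂)/|p₁ × p₂|.
Here n̂_z ≈ +0.306; the vertex latitude is φ_max = arccos|n̂_z| ≈ 72.2°.
Check via Clairaut: cos φ_max = |cos φ₁| · sin C = cos(68.0°)·sin(125.1°) ≈ 0.306, again giving ≈ 72.2°.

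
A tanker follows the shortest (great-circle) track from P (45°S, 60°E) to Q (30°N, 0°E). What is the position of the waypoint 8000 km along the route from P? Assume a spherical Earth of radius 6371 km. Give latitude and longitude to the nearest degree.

Write both endpoints as unit vectors p₁, p₂ with components (cos φ cos λ, cos φ sin λ, sin φ).
The central angle between the endpoints is δ = arccos(p₁·p₂) ≈ 1.618 rad (92.7°). The total great-circle distance is δ·R ≈ 1.618 × 6371 ≈ 10309 km, so the target fraction is f = 8000/10309 ≈ 0.776.
Interpolate at f ≈ 0.776 with slerp weights a = sin((1−f)δ)/sin δ ≈ 0.355, b = sin(fδ)/sin δ ≈ 0.952.
p = a·p₁ + b·p₂ ≈ (0.950, 0.217, 0.225); φ = arcsin(p_z) ≈ 13.00°, λ = atan2(p_y, p_x) ≈ 12.89°.

≈ (13°N, 13°E)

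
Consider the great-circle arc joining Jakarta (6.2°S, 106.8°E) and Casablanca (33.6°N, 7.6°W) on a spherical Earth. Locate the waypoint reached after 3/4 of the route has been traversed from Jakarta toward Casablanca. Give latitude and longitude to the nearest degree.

≈ (33°N, 27°E)

The haversine formula gives a central angle δ ≈ 1.984 rad (113.7°) between the endpoints.
Interpolate at f = 3/4 with slerp weights a = sin((1−f)δ)/sin δ ≈ 0.520, b = sin(fδ)/sin δ ≈ 1.088.
p = a·p₁ + b·p₂ ≈ (0.749, 0.375, 0.546); φ = arcsin(p_z) ≈ 33.10°, λ = atan2(p_y, p_x) ≈ 26.58°.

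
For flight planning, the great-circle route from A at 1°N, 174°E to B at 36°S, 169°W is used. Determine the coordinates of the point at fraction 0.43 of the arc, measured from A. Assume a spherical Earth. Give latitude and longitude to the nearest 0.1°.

≈ 15.1°S, 179.5°W

Write both endpoints as unit vectors p₁, p₂ with components (cos φ cos λ, cos φ sin λ, sin φ).
The central angle between the endpoints is δ = arccos(p₁·p₂) ≈ 0.702 rad (40.2°).
Interpolate at f = 0.43 with slerp weights a = sin((1−f)δ)/sin δ ≈ 0.603, b = sin(fδ)/sin δ ≈ 0.460.
p = a·p₁ + b·p₂ ≈ (-0.966, -0.008, -0.260); φ = arcsin(p_z) ≈ -15.08°, λ = atan2(p_y, p_x) ≈ -179.52°.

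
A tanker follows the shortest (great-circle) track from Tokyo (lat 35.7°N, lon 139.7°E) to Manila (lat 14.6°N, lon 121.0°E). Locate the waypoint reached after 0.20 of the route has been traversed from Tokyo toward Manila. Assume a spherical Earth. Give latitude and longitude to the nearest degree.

Write both endpoints as unit vectors p₁, p₂ with components (cos φ cos λ, cos φ sin λ, sin φ).
The central angle between the endpoints is δ = arccos(p₁·p₂) ≈ 0.470 rad (26.9°).
Interpolate at f = 0.20 with slerp weights a = sin((1−f)δ)/sin δ ≈ 0.811, b = sin(fδ)/sin δ ≈ 0.207.
p = a·p₁ + b·p₂ ≈ (-0.605, 0.598, 0.525); φ = arcsin(p_z) ≈ 31.69°, λ = atan2(p_y, p_x) ≈ 135.37°.

≈ lat 32°N, lon 135°E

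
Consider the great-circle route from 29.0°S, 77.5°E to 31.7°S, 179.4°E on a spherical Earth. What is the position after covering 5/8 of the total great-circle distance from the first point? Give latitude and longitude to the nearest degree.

The haversine formula gives a central angle δ ≈ 1.469 rad (84.2°) between the endpoints.
Interpolate at f = 5/8 with slerp weights a = sin((1−f)δ)/sin δ ≈ 0.526, b = sin(fδ)/sin δ ≈ 0.799.
p = a·p₁ + b·p₂ ≈ (-0.580, 0.456, -0.675); φ = arcsin(p_z) ≈ -42.44°, λ = atan2(p_y, p_x) ≈ 141.79°.

≈ 42°S, 142°E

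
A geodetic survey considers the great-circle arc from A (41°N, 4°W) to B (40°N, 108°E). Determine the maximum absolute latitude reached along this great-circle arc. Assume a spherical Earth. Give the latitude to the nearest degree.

≈ 57°N

The great circle lies in the plane with unit normal n̂ = (p₁ × p₂)/|p₁ × p₂|.
Here n̂_z ≈ +0.548; the vertex latitude is φ_max = arccos|n̂_z| ≈ 56.8°.
Check via Clairaut: cos φ_max = |cos φ₁| · sin C = cos(41.0°)·sin(46.5°) ≈ 0.548, again giving ≈ 56.8°.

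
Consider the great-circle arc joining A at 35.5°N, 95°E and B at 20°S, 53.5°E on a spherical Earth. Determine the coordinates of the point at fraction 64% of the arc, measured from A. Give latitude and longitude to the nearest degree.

≈ 0°N, 67°E

Convert each endpoint to a unit vector on the sphere (x = cos φ cos λ, y = cos φ sin λ, z = sin φ).
The central angle between the endpoints is δ = arccos(p₁·p₂) ≈ 1.187 rad (68.0°).
Interpolate at f = 0.64 with slerp weights a = sin((1−f)δ)/sin δ ≈ 0.447, b = sin(fδ)/sin δ ≈ 0.743.
p = a·p₁ + b·p₂ ≈ (0.383, 0.924, 0.006); φ = arcsin(p_z) ≈ 0.32°, λ = atan2(p_y, p_x) ≈ 67.45°.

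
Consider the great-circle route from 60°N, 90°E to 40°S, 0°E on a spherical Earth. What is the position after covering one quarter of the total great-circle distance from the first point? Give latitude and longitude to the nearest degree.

Convert each endpoint to a unit vector on the sphere (x = cos φ cos λ, y = cos φ sin λ, z = sin φ).
The central angle between the endpoints is δ = arccos(p₁·p₂) ≈ 2.161 rad (123.8°).
Interpolate at f = 1/4 with slerp weights a = sin((1−f)δ)/sin δ ≈ 1.202, b = sin(fδ)/sin δ ≈ 0.619.
p = a·p₁ + b·p₂ ≈ (0.474, 0.601, 0.643); φ = arcsin(p_z) ≈ 40.03°, λ = atan2(p_y, p_x) ≈ 51.72°.

≈ 40°N, 52°E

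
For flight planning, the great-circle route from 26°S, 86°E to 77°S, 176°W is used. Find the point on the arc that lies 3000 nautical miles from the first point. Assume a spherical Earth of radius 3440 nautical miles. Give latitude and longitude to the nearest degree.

Convert each endpoint to a unit vector on the sphere (x = cos φ cos λ, y = cos φ sin λ, z = sin φ).
The central angle between the endpoints is δ = arccos(p₁·p₂) ≈ 1.160 rad (66.5°). The total great-circle distance is δ·R ≈ 1.160 × 3440 ≈ 3992 nmi, so the target fraction is f = 3000/3992 ≈ 0.752.
Interpolate at f ≈ 0.752 with slerp weights a = sin((1−f)δ)/sin δ ≈ 0.310, b = sin(fδ)/sin δ ≈ 0.835.
p = a·p₁ + b·p₂ ≈ (-0.168, 0.265, -0.950); φ = arcsin(p_z) ≈ -71.72°, λ = atan2(p_y, p_x) ≈ 122.37°.

≈ 72°S, 122°E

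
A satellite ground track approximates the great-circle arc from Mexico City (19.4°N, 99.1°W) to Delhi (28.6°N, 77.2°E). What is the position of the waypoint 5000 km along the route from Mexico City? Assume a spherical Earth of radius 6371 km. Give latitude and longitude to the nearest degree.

Write both endpoints as unit vectors p₁, p₂ with components (cos φ cos λ, cos φ sin λ, sin φ).
The central angle between the endpoints is δ = arccos(p₁·p₂) ≈ 2.302 rad (131.9°). The total great-circle distance is δ·R ≈ 2.302 × 6371 ≈ 14663 km, so the target fraction is f = 5000/14663 ≈ 0.341.
Interpolate at f ≈ 0.341 with slerp weights a = sin((1−f)δ)/sin δ ≈ 1.341, b = sin(fδ)/sin δ ≈ 0.949.
p = a·p₁ + b·p₂ ≈ (-0.015, -0.436, 0.900); φ = arcsin(p_z) ≈ 64.11°, λ = atan2(p_y, p_x) ≈ -92.03°.

≈ 64°N, 92°W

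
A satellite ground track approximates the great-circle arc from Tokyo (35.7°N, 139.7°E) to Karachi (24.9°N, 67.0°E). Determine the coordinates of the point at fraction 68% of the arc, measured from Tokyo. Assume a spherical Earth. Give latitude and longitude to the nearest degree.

Convert each endpoint to a unit vector on the sphere (x = cos φ cos λ, y = cos φ sin λ, z = sin φ).
The central angle between the endpoints is δ = arccos(p₁·p₂) ≈ 1.087 rad (62.3°).
Interpolate at f = 0.68 with slerp weights a = sin((1−f)δ)/sin δ ≈ 0.385, b = sin(fδ)/sin δ ≈ 0.761.
p = a·p₁ + b·p₂ ≈ (0.031, 0.838, 0.545); φ = arcsin(p_z) ≈ 33.04°, λ = atan2(p_y, p_x) ≈ 87.87°.

≈ 33°N, 88°E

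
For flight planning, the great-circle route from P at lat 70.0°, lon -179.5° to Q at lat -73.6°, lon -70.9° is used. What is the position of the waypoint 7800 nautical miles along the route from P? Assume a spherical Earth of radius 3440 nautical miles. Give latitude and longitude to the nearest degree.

Write both endpoints as unit vectors p₁, p₂ with components (cos φ cos λ, cos φ sin λ, sin φ).
The central angle between the endpoints is δ = arccos(p₁·p₂) ≈ 2.771 rad (158.8°). The total great-circle distance is δ·R ≈ 2.771 × 3440 ≈ 9534 nmi, so the target fraction is f = 7800/9534 ≈ 0.818.
Interpolate at f ≈ 0.818 with slerp weights a = sin((1−f)δ)/sin δ ≈ 1.335, b = sin(fδ)/sin δ ≈ 2.120.
p = a·p₁ + b·p₂ ≈ (-0.261, -0.570, -0.779); φ = arcsin(p_z) ≈ -51.21°, λ = atan2(p_y, p_x) ≈ -114.59°.

≈ lat -51°, lon -115°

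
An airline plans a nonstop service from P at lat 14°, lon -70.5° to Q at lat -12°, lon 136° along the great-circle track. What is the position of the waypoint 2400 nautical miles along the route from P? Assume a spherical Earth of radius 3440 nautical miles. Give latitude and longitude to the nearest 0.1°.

≈ lat 11.5°, lon -111.5°

The haversine formula gives a central angle δ ≈ 2.690 rad (154.1°) between the endpoints. The total great-circle distance is δ·R ≈ 2.690 × 3440 ≈ 9253 nmi, so the target fraction is f = 2400/9253 ≈ 0.259.
Interpolate at f ≈ 0.259 with slerp weights a = sin((1−f)δ)/sin δ ≈ 2.090, b = sin(fδ)/sin δ ≈ 1.472.
p = a·p₁ + b·p₂ ≈ (-0.358, -0.912, 0.200); φ = arcsin(p_z) ≈ 11.52°, λ = atan2(p_y, p_x) ≈ -111.46°.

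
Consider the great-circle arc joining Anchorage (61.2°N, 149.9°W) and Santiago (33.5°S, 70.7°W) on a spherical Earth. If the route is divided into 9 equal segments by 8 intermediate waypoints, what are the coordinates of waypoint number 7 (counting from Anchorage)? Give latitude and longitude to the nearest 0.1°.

≈ 11.2°S, 83.8°W

Write both endpoints as unit vectors p₁, p₂ with components (cos φ cos λ, cos φ sin λ, sin φ).
The central angle between the endpoints is δ = arccos(p₁·p₂) ≈ 1.991 rad (114.1°).
Interpolate at f = 7/9 with slerp weights a = sin((1−f)δ)/sin δ ≈ 0.469, b = sin(fδ)/sin δ ≈ 1.095.
p = a·p₁ + b·p₂ ≈ (0.106, -0.975, -0.193); φ = arcsin(p_z) ≈ -11.15°, λ = atan2(p_y, p_x) ≈ -83.78°.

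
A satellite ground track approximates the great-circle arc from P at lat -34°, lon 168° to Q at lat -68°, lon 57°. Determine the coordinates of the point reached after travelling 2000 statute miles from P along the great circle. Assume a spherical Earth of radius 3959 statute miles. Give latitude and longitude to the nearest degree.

≈ lat -59°, lon 147°

Write both endpoints as unit vectors p₁, p₂ with components (cos φ cos λ, cos φ sin λ, sin φ).
The central angle between the endpoints is δ = arccos(p₁·p₂) ≈ 1.151 rad (66.0°). The total great-circle distance is δ·R ≈ 1.151 × 3959 ≈ 4559 mi, so the target fraction is f = 2000/4559 ≈ 0.439.
Interpolate at f ≈ 0.439 with slerp weights a = sin((1−f)δ)/sin δ ≈ 0.659, b = sin(fδ)/sin δ ≈ 0.530.
p = a·p₁ + b·p₂ ≈ (-0.427, 0.280, -0.860); φ = arcsin(p_z) ≈ -59.32°, λ = atan2(p_y, p_x) ≈ 146.71°.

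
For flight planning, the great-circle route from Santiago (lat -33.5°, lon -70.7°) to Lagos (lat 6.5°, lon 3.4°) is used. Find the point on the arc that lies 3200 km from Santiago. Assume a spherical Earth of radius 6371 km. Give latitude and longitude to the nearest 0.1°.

≈ lat -22.6°, lon -40.4°

The haversine formula gives a central angle δ ≈ 1.406 rad (80.5°) between the endpoints. The total great-circle distance is δ·R ≈ 1.406 × 6371 ≈ 8955 km, so the target fraction is f = 3200/8955 ≈ 0.357.
Interpolate at f ≈ 0.357 with slerp weights a = sin((1−f)δ)/sin δ ≈ 0.796, b = sin(fδ)/sin δ ≈ 0.488.
p = a·p₁ + b·p₂ ≈ (0.704, -0.598, -0.384); φ = arcsin(p_z) ≈ -22.59°, λ = atan2(p_y, p_x) ≈ -40.36°.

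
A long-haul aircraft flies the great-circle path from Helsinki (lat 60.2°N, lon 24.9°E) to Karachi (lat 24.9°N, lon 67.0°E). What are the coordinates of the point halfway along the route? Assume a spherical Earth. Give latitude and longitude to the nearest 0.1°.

≈ lat 44.3°N, lon 52.4°E

From cos δ = sin φ₁ sin φ₂ + cos φ₁ cos φ₂ cos Δλ, the central angle is δ ≈ 0.796 rad (45.6°).
Interpolate at f = 1/2 with slerp weights a = sin((1−f)δ)/sin δ ≈ 0.542, b = sin(fδ)/sin δ ≈ 0.542.
p = a·p₁ + b·p₂ ≈ (0.437, 0.566, 0.699); φ = arcsin(p_z) ≈ 44.35°, λ = atan2(p_y, p_x) ≈ 52.36°.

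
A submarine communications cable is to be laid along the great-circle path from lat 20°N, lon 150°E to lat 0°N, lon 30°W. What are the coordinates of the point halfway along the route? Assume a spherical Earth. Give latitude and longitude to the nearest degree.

Convert each endpoint to a unit vector on the sphere (x = cos φ cos λ, y = cos φ sin λ, z = sin φ).
The central angle between the endpoints is δ = arccos(p₁·p₂) ≈ 2.793 rad (160.0°).
Interpolate at f = 1/2 with slerp weights a = sin((1−f)δ)/sin δ ≈ 2.879, b = sin(fδ)/sin δ ≈ 2.879.
p = a·p₁ + b·p₂ ≈ (0.150, -0.087, 0.985); φ = arcsin(p_z) ≈ 80.00°, λ = atan2(p_y, p_x) ≈ -30.00°.

≈ lat 80°N, lon 30°W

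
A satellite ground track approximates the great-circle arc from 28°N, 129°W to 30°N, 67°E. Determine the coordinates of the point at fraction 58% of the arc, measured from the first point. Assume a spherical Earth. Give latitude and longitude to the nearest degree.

≈ 74°N, 117°E

Convert each endpoint to a unit vector on the sphere (x = cos φ cos λ, y = cos φ sin λ, z = sin φ).
The central angle between the endpoints is δ = arccos(p₁·p₂) ≈ 2.095 rad (120.0°).
Interpolate at f = 0.58 with slerp weights a = sin((1−f)δ)/sin δ ≈ 0.890, b = sin(fδ)/sin δ ≈ 1.083.
p = a·p₁ + b·p₂ ≈ (-0.128, 0.252, 0.959); φ = arcsin(p_z) ≈ 73.56°, λ = atan2(p_y, p_x) ≈ 116.94°.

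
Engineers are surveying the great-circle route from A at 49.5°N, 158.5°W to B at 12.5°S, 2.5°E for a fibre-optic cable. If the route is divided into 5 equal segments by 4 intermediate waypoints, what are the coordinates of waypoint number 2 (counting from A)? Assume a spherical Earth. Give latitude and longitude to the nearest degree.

≈ 63°N, 44°W

Convert each endpoint to a unit vector on the sphere (x = cos φ cos λ, y = cos φ sin λ, z = sin φ).
The central angle between the endpoints is δ = arccos(p₁·p₂) ≈ 2.440 rad (139.8°).
Interpolate at f = 2/5 with slerp weights a = sin((1−f)δ)/sin δ ≈ 1.541, b = sin(fδ)/sin δ ≈ 1.284.
p = a·p₁ + b·p₂ ≈ (0.321, -0.312, 0.894); φ = arcsin(p_z) ≈ 63.40°, λ = atan2(p_y, p_x) ≈ -44.20°.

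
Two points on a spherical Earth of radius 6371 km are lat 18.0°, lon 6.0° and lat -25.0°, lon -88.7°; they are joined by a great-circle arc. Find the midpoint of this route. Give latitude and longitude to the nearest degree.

≈ lat -5°, lon -40°

Write both endpoints as unit vectors p₁, p₂ with components (cos φ cos λ, cos φ sin λ, sin φ).
The central angle between the endpoints is δ = arccos(p₁·p₂) ≈ 1.773 rad (101.6°).
Interpolate at f = 1/2 with slerp weights a = sin((1−f)δ)/sin δ ≈ 0.791, b = sin(fδ)/sin δ ≈ 0.791.
p = a·p₁ + b·p₂ ≈ (0.765, -0.638, -0.090); φ = arcsin(p_z) ≈ -5.16°, λ = atan2(p_y, p_x) ≈ -39.85°.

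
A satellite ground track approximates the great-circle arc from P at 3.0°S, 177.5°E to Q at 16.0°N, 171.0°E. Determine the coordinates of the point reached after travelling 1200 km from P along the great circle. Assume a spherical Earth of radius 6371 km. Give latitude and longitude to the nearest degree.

≈ 7°N, 174°E

Write both endpoints as unit vectors p₁, p₂ with components (cos φ cos λ, cos φ sin λ, sin φ).
The central angle between the endpoints is δ = arccos(p₁·p₂) ≈ 0.350 rad (20.1°). The total great-circle distance is δ·R ≈ 0.350 × 6371 ≈ 2230 km, so the target fraction is f = 1200/2230 ≈ 0.538.
Interpolate at f ≈ 0.538 with slerp weights a = sin((1−f)δ)/sin δ ≈ 0.469, b = sin(fδ)/sin δ ≈ 0.546.
p = a·p₁ + b·p₂ ≈ (-0.987, 0.103, 0.126); φ = arcsin(p_z) ≈ 7.23°, λ = atan2(p_y, p_x) ≈ 174.07°.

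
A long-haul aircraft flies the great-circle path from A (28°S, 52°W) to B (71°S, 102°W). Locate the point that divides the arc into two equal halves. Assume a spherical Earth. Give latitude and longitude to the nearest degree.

≈ (52°S, 65°W)

The haversine formula gives a central angle δ ≈ 0.891 rad (51.0°) between the endpoints.
Interpolate at f = 1/2 with slerp weights a = sin((1−f)δ)/sin δ ≈ 0.554, b = sin(fδ)/sin δ ≈ 0.554.
p = a·p₁ + b·p₂ ≈ (0.264, -0.562, -0.784); φ = arcsin(p_z) ≈ -51.63°, λ = atan2(p_y, p_x) ≈ -64.86°.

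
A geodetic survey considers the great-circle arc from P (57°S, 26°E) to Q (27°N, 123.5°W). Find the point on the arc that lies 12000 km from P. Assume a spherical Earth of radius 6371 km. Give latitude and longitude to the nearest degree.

≈ (5°S, 108°W)

The haversine formula gives a central angle δ ≈ 2.496 rad (143.0°) between the endpoints. The total great-circle distance is δ·R ≈ 2.496 × 6371 ≈ 15903 km, so the target fraction is f = 12000/15903 ≈ 0.755.
Interpolate at f ≈ 0.755 with slerp weights a = sin((1−f)δ)/sin δ ≈ 0.956, b = sin(fδ)/sin δ ≈ 1.582.
p = a·p₁ + b·p₂ ≈ (-0.310, -0.947, -0.084); φ = arcsin(p_z) ≈ -4.80°, λ = atan2(p_y, p_x) ≈ -108.12°.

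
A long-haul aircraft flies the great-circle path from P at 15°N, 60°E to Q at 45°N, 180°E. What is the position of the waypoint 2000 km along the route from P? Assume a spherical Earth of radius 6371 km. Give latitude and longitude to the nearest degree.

≈ 29°N, 73°E

Write both endpoints as unit vectors p₁, p₂ with components (cos φ cos λ, cos φ sin λ, sin φ).
The central angle between the endpoints is δ = arccos(p₁·p₂) ≈ 1.730 rad (99.1°). The total great-circle distance is δ·R ≈ 1.730 × 6371 ≈ 11022 km, so the target fraction is f = 2000/11022 ≈ 0.181.
Interpolate at f ≈ 0.181 with slerp weights a = sin((1−f)δ)/sin δ ≈ 1.001, b = sin(fδ)/sin δ ≈ 0.313.
p = a·p₁ + b·p₂ ≈ (0.262, 0.837, 0.480); φ = arcsin(p_z) ≈ 28.69°, λ = atan2(p_y, p_x) ≈ 72.61°.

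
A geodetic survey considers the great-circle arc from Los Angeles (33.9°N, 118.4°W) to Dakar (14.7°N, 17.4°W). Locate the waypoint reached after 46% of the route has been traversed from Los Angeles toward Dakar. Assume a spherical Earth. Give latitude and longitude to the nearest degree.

Convert each endpoint to a unit vector on the sphere (x = cos φ cos λ, y = cos φ sin λ, z = sin φ).
The central angle between the endpoints is δ = arccos(p₁·p₂) ≈ 1.582 rad (90.7°).
Interpolate at f = 0.46 with slerp weights a = sin((1−f)δ)/sin δ ≈ 0.754, b = sin(fδ)/sin δ ≈ 0.665.
p = a·p₁ + b·p₂ ≈ (0.316, -0.743, 0.590); φ = arcsin(p_z) ≈ 36.13°, λ = atan2(p_y, p_x) ≈ -66.94°.

≈ (36°N, 67°W)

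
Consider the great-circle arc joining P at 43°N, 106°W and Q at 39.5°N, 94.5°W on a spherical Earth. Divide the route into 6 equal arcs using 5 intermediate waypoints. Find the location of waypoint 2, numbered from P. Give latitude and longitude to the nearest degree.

From cos δ = sin φ₁ sin φ₂ + cos φ₁ cos φ₂ cos Δλ, the central angle is δ ≈ 0.163 rad (9.3°).
Interpolate at f = 2/6 with slerp weights a = sin((1−f)δ)/sin δ ≈ 0.668, b = sin(fδ)/sin δ ≈ 0.335.
p = a·p₁ + b·p₂ ≈ (-0.155, -0.727, 0.669); φ = arcsin(p_z) ≈ 41.96°, λ = atan2(p_y, p_x) ≈ -102.03°.

≈ 42°N, 102°W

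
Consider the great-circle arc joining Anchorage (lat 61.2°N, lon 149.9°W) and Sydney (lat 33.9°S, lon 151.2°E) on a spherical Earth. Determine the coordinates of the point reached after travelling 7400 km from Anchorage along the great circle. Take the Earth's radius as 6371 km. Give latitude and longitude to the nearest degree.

From cos δ = sin φ₁ sin φ₂ + cos φ₁ cos φ₂ cos Δλ, the central angle is δ ≈ 1.857 rad (106.4°). The total great-circle distance is δ·R ≈ 1.857 × 6371 ≈ 11830 km, so the target fraction is f = 7400/11830 ≈ 0.626.
Interpolate at f ≈ 0.626 with slerp weights a = sin((1−f)δ)/sin δ ≈ 0.668, b = sin(fδ)/sin δ ≈ 0.956.
p = a·p₁ + b·p₂ ≈ (-0.974, 0.221, 0.052); φ = arcsin(p_z) ≈ 2.97°, λ = atan2(p_y, p_x) ≈ 167.21°.

≈ lat 3°N, lon 167°E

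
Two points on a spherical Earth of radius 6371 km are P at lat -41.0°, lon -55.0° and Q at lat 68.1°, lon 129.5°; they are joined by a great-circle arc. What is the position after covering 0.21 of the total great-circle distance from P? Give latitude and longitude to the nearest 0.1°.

From cos δ = sin φ₁ sin φ₂ + cos φ₁ cos φ₂ cos Δλ, the central angle is δ ≈ 2.667 rad (152.8°).
Interpolate at f = 0.21 with slerp weights a = sin((1−f)δ)/sin δ ≈ 1.880, b = sin(fδ)/sin δ ≈ 1.162.
p = a·p₁ + b·p₂ ≈ (0.538, -0.828, -0.156); φ = arcsin(p_z) ≈ -8.96°, λ = atan2(p_y, p_x) ≈ -56.97°.

≈ lat -9.0°, lon -57.0°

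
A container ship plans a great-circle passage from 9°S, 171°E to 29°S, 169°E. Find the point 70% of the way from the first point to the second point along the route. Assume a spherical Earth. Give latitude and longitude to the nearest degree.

Convert each endpoint to a unit vector on the sphere (x = cos φ cos λ, y = cos φ sin λ, z = sin φ).
The central angle between the endpoints is δ = arccos(p₁·p₂) ≈ 0.351 rad (20.1°).
Interpolate at f = 0.70 with slerp weights a = sin((1−f)δ)/sin δ ≈ 0.306, b = sin(fδ)/sin δ ≈ 0.707.
p = a·p₁ + b·p₂ ≈ (-0.906, 0.165, -0.391); φ = arcsin(p_z) ≈ -23.00°, λ = atan2(p_y, p_x) ≈ 169.66°.

≈ 23°S, 170°E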